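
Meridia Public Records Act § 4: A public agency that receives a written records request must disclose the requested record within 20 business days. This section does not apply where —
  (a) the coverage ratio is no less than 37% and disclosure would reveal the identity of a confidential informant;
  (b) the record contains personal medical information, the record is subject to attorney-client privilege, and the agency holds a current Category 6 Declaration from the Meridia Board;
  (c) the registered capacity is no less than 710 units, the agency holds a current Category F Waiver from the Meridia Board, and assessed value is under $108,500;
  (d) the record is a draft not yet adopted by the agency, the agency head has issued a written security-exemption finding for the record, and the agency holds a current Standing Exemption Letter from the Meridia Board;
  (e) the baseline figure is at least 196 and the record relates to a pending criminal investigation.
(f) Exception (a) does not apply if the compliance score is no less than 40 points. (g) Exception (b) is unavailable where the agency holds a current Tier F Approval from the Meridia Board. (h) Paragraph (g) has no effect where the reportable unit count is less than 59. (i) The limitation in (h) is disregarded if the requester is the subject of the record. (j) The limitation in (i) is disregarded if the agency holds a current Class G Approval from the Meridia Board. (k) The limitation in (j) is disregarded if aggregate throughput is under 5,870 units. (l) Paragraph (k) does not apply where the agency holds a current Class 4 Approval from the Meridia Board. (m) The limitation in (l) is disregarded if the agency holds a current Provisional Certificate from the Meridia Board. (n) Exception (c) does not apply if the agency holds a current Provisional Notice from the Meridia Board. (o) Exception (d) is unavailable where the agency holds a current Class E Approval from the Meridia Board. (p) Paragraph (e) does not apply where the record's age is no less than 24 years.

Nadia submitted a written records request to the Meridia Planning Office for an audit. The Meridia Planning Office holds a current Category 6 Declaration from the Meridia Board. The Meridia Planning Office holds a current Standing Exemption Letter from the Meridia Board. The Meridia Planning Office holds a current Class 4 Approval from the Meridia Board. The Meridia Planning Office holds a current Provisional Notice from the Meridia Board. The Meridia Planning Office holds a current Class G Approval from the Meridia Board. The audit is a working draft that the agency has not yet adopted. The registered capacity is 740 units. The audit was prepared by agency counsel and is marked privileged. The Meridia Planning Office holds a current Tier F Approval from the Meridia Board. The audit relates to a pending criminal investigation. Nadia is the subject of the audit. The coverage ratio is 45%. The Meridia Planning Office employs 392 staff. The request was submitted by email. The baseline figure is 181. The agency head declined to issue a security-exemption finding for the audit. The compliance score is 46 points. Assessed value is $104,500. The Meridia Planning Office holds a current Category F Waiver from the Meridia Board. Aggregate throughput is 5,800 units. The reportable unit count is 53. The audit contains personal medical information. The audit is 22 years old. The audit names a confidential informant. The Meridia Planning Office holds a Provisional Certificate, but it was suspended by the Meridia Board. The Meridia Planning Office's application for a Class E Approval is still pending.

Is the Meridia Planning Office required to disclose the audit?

Exception (a)'s conditions are all satisfied: the coverage ratio is 45%, meeting the 37% threshold; the audit names a confidential informant. Turning to paragraph (f): (f) operates against (a): the compliance score is 46 points, meeting the 40 points threshold. Exception (a) does not apply.
Exception (b) is satisfied on its face — the audit contains personal medical information; the audit is privileged; a current Category 6 Declaration is held. Applying paragraphs (g)–(m): (g) would limit (b) — a current Tier F Approval is held — but (h) sets (g) aside: (h) applies — the reportable unit count is 53, less than the 59 limit. (i) is triggered (Nadia is the subject of the audit), but is overridden by (j): (j) operates against (i): a current Class G Approval is held. (k) operates (aggregate throughput is 5,800 units, under the 5,870 units limit), but yields to (l): (l) operates against (k): a current Class 4 Approval is held. (m) is not engaged (no current Provisional Certificate is held), so (l) stands. Exception (b) stands.
Exception (c) is satisfied on its face — the registered capacity is 740 units, meeting the 710 units threshold; a current Category F Waiver is held; assessed value is $104,500, under the $108,500 limit. But: (n) is triggered — a current Provisional Notice is held. So (c) is unavailable.
Exception (d) requires that the agency head has issued a written security-exemption finding for the record; but the agency head declined to issue a security-exemption finding, so (d) is unavailable.
Exception (e) does not apply: the baseline figure is 181, short of 196.

No — exception (b) applies; the Meridia Planning Office is not required to disclose the audit.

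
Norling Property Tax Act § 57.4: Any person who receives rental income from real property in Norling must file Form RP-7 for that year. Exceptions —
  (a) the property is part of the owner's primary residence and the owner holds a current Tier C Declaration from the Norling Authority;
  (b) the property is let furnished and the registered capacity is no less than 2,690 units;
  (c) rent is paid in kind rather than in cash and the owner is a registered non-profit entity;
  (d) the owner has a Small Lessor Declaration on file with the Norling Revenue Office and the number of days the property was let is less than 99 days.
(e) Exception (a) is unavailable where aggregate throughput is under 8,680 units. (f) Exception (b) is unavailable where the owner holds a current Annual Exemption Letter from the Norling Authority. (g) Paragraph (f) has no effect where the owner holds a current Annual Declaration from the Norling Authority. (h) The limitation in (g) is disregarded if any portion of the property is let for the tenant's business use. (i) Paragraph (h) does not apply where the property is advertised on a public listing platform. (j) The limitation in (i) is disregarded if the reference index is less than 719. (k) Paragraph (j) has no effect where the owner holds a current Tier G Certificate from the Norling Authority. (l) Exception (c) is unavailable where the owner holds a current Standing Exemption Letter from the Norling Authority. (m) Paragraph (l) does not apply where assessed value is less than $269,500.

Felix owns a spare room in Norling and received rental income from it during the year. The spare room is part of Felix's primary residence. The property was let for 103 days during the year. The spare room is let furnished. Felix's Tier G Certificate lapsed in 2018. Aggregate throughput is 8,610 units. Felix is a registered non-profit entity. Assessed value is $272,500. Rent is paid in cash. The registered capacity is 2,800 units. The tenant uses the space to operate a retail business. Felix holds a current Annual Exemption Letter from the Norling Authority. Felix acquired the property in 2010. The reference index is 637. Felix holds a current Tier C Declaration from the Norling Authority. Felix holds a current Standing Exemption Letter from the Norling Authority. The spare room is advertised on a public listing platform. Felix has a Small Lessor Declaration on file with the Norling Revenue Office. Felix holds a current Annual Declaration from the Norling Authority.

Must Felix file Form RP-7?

All of (a)'s requirements are met (the spare room is part of the primary residence; a current Tier C Declaration is held). But: (e) is engaged — aggregate throughput is 8,610 units, under the 8,680 units limit. So (a) is unavailable.
Exception (b): the property is let furnished; the registered capacity is 2,800 units, meeting the 2,690 units threshold — every condition holds. Turning to paragraphs (f)–(k): (f) operates against (b): a current Annual Exemption Letter is held. (g) operates (a current Annual Declaration is held), but is overridden by (h): (h) operates against (g): the space is let for business use. (i) would limit (h) — the property is publicly advertised — but (j) sets (i) aside: (j) applies — the reference index is 637, less than the 719 limit. (k) is not triggered (there is no Tier G Certificate in force), so (j) stands. So (b) is unavailable.
Exception (c) fails — rent is paid in cash.
Exception (d) does not apply: the number of days the property was let is 103 days, not less than 99 days.
No exception applies. The general rule governs.

Yes — Felix must file Form RP-7.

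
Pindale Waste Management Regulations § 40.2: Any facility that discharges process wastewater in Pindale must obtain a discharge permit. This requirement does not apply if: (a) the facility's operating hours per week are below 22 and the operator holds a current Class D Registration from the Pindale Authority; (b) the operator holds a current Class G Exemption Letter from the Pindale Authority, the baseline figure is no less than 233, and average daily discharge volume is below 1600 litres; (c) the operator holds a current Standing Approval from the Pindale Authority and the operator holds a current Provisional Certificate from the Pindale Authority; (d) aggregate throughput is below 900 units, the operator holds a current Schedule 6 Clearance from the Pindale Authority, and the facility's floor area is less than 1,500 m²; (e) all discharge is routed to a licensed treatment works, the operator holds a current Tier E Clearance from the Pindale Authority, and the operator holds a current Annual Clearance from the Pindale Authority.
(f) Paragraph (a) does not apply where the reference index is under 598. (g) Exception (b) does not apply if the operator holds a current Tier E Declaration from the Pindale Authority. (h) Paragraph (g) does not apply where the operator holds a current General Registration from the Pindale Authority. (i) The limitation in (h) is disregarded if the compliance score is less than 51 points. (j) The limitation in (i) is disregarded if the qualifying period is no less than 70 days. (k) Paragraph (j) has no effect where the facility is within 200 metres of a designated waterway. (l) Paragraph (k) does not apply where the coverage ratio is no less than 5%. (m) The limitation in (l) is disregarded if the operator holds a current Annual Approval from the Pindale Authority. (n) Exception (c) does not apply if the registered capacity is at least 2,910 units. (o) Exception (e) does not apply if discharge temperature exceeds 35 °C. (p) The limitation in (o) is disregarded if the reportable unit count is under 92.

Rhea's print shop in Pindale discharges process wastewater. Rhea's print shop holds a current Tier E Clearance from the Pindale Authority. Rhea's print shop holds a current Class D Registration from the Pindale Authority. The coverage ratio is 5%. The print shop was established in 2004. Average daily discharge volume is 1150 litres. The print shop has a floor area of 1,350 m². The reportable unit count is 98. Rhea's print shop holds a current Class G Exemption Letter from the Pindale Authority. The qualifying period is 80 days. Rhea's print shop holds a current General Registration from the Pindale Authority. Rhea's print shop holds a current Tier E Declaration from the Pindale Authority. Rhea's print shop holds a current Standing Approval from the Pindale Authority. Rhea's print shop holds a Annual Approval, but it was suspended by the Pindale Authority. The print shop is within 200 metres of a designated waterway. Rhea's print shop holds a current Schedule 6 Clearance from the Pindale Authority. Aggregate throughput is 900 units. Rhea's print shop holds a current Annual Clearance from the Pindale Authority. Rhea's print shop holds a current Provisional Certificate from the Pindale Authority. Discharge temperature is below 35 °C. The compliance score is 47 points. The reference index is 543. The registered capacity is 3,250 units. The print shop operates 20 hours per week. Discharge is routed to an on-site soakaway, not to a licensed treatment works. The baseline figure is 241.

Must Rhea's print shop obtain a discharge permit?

No — exception (b) applies; Rhea's print shop is not required to obtain a discharge permit.

Exception (a)'s conditions are all satisfied: the facility's operating hours per week are 20, below the 22 limit; a current Class D Registration is held. Turning to paragraph (f): (f) is engaged — the reference index is 543, under the 598 limit. (a) is therefore removed.
Exception (b) is satisfied on its face — a current Class G Exemption Letter is held; the baseline figure is 241, meeting the 233 threshold; average daily discharge volume is 1150 litres, below the 1600 litres limit. Under paragraphs (g)–(m): (g) would limit (b) — a current Tier E Declaration is held — but (h) sets (g) aside: (h) is triggered — a current General Registration is held. (i) is engaged (the compliance score is 47 points, less than the 51 points limit), but yields to (j): (j) operates against (i): the qualifying period is 80 days, meeting the 70 days threshold. (k) would limit (j) — the print shop is within 200 m of a designated waterway — but (l) sets (k) aside: (l) operates — the coverage ratio is 5%, meeting the 5% threshold. (m) is inapplicable (the Annual Approval is not current), so (l) stands. So (b) applies.
Exception (c): a current Standing Approval is held; a current Provisional Certificate is held — every condition holds. But: (n) is triggered — the registered capacity is 3,250 units, meeting the 2,910 units threshold. Exception (c) does not apply.
Exception (d) does not apply: aggregate throughput is 900 units, not below 900 units.
Exception (e) does not apply: discharge is not routed to a licensed treatment works.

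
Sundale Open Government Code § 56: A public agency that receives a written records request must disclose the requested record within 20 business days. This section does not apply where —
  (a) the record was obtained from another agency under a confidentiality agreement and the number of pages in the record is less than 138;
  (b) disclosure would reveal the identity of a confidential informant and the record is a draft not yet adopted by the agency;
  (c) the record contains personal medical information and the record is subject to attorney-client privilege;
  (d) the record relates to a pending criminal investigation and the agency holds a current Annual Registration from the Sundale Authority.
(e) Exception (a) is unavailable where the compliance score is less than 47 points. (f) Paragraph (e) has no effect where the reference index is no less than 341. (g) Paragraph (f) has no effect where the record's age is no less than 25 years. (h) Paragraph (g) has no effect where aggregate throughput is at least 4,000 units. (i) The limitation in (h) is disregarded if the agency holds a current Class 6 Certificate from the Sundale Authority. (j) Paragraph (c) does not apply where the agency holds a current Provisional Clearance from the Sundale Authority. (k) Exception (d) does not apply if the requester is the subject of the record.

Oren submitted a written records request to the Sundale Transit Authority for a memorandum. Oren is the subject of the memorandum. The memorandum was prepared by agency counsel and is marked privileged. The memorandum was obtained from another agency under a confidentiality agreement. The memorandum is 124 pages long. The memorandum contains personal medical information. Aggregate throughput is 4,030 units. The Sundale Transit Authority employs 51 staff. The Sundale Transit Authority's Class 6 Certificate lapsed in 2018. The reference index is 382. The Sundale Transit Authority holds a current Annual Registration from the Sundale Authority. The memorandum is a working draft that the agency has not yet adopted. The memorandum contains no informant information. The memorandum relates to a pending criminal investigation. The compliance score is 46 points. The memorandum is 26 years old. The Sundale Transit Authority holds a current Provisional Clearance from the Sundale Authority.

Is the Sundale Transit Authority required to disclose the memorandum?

No — exception (a) applies; the Sundale Transit Authority is not required to disclose the memorandum.

Exception (a): the memorandum was obtained under a confidentiality agreement; the number of pages in the record is 124, less than the 138 limit — every condition holds. Considering the limiting provisions: (e) would limit (a) — the compliance score is 46 points, less than the 47 points limit — but (f) sets (e) aside: (f) operates against (e): the reference index is 382, meeting the 341 threshold. (g) applies (the record's age is 26 years, meeting the 25 years threshold), but is set aside by (h): (h) operates against (g): aggregate throughput is 4,030 units, meeting the 4,000 units threshold. (i), which would lift (h), does not operate here — there is no Class 6 Certificate in force. (a) remains available.
Exception (b) fails — the memorandum contains no informant information.
Exception (c)'s conditions are all satisfied: the memorandum contains personal medical information; the memorandum is privileged. However, paragraph (j) must be considered: (j) operates against (c): a current Provisional Clearance is held. (c) is therefore removed.
All of (d)'s requirements are met (the memorandum relates to a pending investigation; a current Annual Registration is held). But applying paragraph (k): (k) operates against (d): Oren is the subject of the memorandum. So (d) is unavailable.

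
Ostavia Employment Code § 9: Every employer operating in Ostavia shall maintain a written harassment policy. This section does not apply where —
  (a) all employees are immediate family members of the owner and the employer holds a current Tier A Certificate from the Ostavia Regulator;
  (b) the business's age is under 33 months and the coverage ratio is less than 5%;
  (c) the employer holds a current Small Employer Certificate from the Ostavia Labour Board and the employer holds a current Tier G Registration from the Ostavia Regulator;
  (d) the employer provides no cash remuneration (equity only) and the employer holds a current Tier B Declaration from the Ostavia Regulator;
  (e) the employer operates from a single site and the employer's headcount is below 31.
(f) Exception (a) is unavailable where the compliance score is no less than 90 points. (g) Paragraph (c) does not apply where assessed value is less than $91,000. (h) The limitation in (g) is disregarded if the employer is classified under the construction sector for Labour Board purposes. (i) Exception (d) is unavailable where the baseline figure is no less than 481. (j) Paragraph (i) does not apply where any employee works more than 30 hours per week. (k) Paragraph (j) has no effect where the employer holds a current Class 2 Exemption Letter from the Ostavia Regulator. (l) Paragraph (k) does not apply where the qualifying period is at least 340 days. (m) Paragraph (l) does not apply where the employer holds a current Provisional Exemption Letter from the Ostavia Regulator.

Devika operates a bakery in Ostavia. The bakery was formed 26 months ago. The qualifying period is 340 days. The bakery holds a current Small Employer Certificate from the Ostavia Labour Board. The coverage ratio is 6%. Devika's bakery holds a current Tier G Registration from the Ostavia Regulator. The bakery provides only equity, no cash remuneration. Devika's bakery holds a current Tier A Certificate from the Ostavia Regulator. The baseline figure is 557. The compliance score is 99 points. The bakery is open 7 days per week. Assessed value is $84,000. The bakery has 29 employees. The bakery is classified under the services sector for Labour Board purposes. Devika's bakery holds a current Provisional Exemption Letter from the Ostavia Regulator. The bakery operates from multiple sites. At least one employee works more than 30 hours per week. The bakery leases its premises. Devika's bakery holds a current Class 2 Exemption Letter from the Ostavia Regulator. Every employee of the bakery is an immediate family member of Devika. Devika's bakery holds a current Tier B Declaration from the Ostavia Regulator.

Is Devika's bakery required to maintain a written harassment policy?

Exception (a)'s conditions are all satisfied: every employee is an immediate family member; a current Tier A Certificate is held. But: (f) operates against (a): the compliance score is 99 points, meeting the 90 points threshold. Exception (a) does not apply.
Exception (b) requires that the coverage ratio is less than 5%; but the coverage ratio is 6%, not less than 5%, so (b) is unavailable.
Exception (c): a current Small Employer Certificate is held; a current Tier G Registration is held — every condition holds. But applying paragraphs (g)–(h): (g) operates against (c): assessed value is $84,000, less than the $91,000 limit. (h), which would lift (g), is inapplicable — the bakery is classified under the services sector. (c) is therefore removed.
Exception (d): remuneration is equity-only; a current Tier B Declaration is held — every condition holds. But: (i) is triggered — the baseline figure is 557, meeting the 481 threshold. (j) would limit (i) — at least one employee exceeds 30 hours/week — but (k) sets (j) aside: (k) operates — a current Class 2 Exemption Letter is held. (l) is triggered (the qualifying period is 340 days, meeting the 340 days threshold), but is itself disapplied by (m): (m) applies — a current Provisional Exemption Letter is held. So (d) is unavailable.
Exception (e) requires that the employer operates from a single site; but the employer operates from multiple sites, so (e) is unavailable.
None of the exceptions is available; § 9 applies in full.

Yes — Devika's bakery must maintain a written harassment policy.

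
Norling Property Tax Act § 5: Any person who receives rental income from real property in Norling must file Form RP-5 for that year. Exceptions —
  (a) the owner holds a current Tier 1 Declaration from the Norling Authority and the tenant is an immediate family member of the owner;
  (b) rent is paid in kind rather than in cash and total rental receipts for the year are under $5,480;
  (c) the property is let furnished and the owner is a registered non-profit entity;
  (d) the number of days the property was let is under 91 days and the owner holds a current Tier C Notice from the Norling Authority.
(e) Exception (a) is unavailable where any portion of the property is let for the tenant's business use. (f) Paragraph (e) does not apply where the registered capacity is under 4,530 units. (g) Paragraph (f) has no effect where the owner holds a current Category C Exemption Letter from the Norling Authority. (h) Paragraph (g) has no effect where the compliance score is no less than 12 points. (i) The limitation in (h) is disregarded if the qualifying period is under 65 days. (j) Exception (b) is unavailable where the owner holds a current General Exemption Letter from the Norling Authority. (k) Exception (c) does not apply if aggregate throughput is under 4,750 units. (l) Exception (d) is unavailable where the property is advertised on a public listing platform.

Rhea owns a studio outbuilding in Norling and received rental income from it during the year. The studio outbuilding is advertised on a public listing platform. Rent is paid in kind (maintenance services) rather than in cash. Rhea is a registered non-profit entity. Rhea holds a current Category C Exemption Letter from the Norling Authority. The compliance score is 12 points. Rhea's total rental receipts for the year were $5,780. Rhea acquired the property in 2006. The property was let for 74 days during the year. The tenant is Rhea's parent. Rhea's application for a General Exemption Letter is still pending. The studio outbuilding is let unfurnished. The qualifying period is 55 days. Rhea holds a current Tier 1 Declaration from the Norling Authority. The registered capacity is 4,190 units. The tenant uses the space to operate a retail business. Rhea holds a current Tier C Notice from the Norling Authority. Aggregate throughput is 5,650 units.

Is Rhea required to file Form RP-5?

Exception (a): a current Tier 1 Declaration is held; the tenant is an immediate family member — every condition holds. However, paragraphs (e)–(i) must be considered: (e) operates against (a): the space is let for business use. (f) applies (the registered capacity is 4,190 units, under the 4,530 units limit), but is itself disapplied by (g): (g) operates against (f): a current Category C Exemption Letter is held. (h) would limit (g) — the compliance score is 12 points, meeting the 12 points threshold — but (i) sets (h) aside: (i) operates against (h): the qualifying period is 55 days, under the 65 days limit. Exception (a) does not apply.
Exception (b) does not apply: total rental receipts for the year are $5,780, not under $5,480.
Exception (c) fails — the property is let unfurnished.
All of (d)'s requirements are met (the number of days the property was let is 74 days, under the 91 days limit; a current Tier C Notice is held). Turning to paragraph (l): (l) operates against (d): the property is publicly advertised. (d) is therefore removed.
Every exception is unavailable, so the rule governs.

Yes — Rhea must file Form RP-5.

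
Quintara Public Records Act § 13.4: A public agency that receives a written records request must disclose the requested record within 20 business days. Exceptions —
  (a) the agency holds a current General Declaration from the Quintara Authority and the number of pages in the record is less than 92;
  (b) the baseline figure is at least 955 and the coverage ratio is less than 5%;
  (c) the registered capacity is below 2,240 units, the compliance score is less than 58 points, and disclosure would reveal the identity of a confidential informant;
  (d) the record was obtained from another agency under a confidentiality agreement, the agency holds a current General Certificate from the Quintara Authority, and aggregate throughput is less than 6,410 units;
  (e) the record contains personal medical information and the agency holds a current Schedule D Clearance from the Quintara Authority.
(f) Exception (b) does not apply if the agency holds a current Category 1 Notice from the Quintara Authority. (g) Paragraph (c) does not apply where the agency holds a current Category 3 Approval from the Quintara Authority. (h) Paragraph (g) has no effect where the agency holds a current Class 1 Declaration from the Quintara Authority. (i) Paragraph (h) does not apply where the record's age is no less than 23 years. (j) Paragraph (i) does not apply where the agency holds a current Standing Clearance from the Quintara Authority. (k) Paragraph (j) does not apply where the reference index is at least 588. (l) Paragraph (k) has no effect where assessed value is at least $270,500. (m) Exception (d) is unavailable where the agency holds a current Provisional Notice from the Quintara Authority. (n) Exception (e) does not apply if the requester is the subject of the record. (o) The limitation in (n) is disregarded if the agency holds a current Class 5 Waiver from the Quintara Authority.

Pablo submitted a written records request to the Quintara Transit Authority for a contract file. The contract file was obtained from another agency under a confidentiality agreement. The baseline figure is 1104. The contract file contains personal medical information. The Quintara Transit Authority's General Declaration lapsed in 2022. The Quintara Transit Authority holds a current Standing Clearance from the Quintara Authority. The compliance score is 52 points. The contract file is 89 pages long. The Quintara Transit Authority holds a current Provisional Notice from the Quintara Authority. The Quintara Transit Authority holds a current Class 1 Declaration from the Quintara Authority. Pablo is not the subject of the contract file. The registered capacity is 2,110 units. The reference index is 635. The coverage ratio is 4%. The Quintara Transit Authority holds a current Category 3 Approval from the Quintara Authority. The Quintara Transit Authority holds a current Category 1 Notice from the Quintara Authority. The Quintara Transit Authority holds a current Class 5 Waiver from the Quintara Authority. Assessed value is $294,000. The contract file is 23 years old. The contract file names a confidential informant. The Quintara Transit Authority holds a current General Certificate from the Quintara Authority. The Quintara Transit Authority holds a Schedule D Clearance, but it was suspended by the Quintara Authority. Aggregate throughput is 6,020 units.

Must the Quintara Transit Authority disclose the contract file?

Exception (a) requires that the agency holds a current General Declaration from the Quintara Authority; but the General Declaration is not current, so (a) is unavailable.
All of (b)'s requirements are met (the baseline figure is 1,104, meeting the 955 threshold; the coverage ratio is 4%, less than the 5% limit). But applying paragraph (f): (f) is triggered — a current Category 1 Notice is held. Exception (b) does not apply.
Exception (c) is satisfied on its face — the registered capacity is 2,110 units, below the 2,240 units limit; the compliance score is 52 points, less than the 58 points limit; the contract file names a confidential informant. Under paragraphs (g)–(l): (g) would limit (c) — a current Category 3 Approval is held — but (h) sets (g) aside: (h) operates against (g): a current Class 1 Declaration is held. (i) would limit (h) — the record's age is 23 years, meeting the 23 years threshold — but (j) sets (i) aside: (j) operates against (i): a current Standing Clearance is held. (k) would limit (j) — the reference index is 635, meeting the 588 threshold — but (l) sets (k) aside: (l) is engaged — assessed value is $294,000, meeting the $270,500 threshold. So (c) applies.
Exception (d)'s conditions are all satisfied: the contract file was obtained under a confidentiality agreement; a current General Certificate is held; aggregate throughput is 6,020 units, less than the 6,410 units limit. But: (m) applies — a current Provisional Notice is held. So (d) is unavailable.
Exception (e) does not apply: there is no Schedule D Clearance in force.

No — exception (c) applies; the Quintara Transit Authority is not required to disclose the contract file.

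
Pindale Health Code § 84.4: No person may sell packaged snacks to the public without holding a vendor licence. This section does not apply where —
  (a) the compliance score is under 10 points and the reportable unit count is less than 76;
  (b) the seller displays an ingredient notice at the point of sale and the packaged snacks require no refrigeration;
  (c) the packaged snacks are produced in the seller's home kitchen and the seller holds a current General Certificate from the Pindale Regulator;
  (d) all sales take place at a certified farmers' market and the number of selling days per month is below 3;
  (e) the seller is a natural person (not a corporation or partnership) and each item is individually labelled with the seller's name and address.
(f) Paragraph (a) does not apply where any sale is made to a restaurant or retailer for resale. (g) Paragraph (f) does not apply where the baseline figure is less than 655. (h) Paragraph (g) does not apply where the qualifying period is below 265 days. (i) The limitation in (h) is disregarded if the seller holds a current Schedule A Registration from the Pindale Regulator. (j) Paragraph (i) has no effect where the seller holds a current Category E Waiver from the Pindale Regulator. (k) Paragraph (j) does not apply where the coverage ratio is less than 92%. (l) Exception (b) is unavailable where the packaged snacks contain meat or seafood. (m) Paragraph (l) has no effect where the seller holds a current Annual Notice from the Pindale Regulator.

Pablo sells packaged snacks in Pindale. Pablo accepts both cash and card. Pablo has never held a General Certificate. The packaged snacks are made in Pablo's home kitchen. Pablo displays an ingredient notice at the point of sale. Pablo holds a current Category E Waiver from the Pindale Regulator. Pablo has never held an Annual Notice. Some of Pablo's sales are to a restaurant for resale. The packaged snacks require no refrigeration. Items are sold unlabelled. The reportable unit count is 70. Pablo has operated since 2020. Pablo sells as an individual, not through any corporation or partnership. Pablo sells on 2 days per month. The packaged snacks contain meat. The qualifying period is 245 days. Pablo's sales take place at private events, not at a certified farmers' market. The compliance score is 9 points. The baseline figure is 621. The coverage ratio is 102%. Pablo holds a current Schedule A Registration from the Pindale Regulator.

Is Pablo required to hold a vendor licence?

Exception (a) is satisfied on its face — the compliance score is 9 points, under the 10 points limit; the reportable unit count is 70, less than the 76 limit. But: (f) operates against (a): some sales are to a restaurant for resale. (g) would limit (f) — the baseline figure is 621, less than the 655 limit — but (h) sets (g) aside: (h) operates against (g): the qualifying period is 245 days, below the 265 days limit. (i) would limit (h) — a current Schedule A Registration is held — but (j) sets (i) aside: (j) is triggered — a current Category E Waiver is held. (k), which would lift (j), is inapplicable — the coverage ratio is 102%, not less than 92%. Exception (a) does not apply.
Exception (b) is satisfied on its face — an ingredient notice is displayed; the packaged snacks are shelf-stable. However, paragraphs (l)–(m) must be considered: (l) is triggered — the packaged snacks contain meat. (m), which would lift (l), is inapplicable — no current Annual Notice is held. Exception (b) does not apply.
Exception (c) requires that the seller holds a current General Certificate from the Pindale Regulator; but there is no General Certificate in force, so (c) is unavailable.
Exception (d) fails — sales are at private events, not a certified farmers' market.
Exception (e) does not apply: items are sold unlabelled.
None of the exceptions is available; § 84.4 applies in full.

Yes — Pablo must hold a vendor licence.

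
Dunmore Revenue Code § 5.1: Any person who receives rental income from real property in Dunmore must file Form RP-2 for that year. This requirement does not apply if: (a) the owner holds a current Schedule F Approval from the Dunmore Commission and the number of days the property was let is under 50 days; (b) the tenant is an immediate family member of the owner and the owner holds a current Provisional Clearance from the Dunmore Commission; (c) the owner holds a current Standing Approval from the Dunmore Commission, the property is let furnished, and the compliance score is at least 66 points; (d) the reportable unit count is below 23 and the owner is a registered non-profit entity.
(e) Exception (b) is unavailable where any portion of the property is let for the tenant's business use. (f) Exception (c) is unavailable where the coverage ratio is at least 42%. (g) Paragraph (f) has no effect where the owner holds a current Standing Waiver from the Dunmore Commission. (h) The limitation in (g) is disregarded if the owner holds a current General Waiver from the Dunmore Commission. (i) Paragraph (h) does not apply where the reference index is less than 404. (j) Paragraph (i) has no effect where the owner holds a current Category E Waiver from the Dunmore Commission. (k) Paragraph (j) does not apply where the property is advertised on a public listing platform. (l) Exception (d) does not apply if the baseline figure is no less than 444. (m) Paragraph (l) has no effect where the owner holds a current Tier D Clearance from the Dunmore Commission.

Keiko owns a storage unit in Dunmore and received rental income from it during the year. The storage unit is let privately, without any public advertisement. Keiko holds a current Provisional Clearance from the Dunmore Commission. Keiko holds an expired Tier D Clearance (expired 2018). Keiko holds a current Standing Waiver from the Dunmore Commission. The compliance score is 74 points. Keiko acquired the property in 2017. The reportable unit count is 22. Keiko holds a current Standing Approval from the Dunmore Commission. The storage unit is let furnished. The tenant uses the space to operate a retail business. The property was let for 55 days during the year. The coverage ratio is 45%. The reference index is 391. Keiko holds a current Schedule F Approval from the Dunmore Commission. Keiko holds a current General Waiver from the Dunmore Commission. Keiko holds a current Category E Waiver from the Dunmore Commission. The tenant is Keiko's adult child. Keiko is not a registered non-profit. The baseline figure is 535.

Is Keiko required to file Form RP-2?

Exception (a) requires that the number of days the property was let is under 50 days; but the number of days the property was let is 55 days, not under 50 days, so (a) is unavailable.
Exception (b)'s conditions are all satisfied: the tenant is an immediate family member; a current Provisional Clearance is held. But applying paragraph (e): (e) is engaged — the space is let for business use. So (b) is unavailable.
Exception (c): a current Standing Approval is held; the property is let furnished; the compliance score is 74 points, meeting the 66 points threshold — every condition holds. But applying paragraphs (f)–(k): (f) operates against (c): the coverage ratio is 45%, meeting the 42% threshold. (g) would limit (f) — a current Standing Waiver is held — but (h) sets (g) aside: (h) operates — a current General Waiver is held. (i) applies (the reference index is 391, less than the 404 limit), but is displaced by (j): (j) applies — a current Category E Waiver is held. (k), which would lift (j), is not engaged — the property is let privately without advertisement. So (c) is unavailable.
Exception (d) does not apply: Keiko is not a registered non-profit.
None of the exceptions is available; § 5.1 applies in full.

Yes — Keiko must file Form RP-2.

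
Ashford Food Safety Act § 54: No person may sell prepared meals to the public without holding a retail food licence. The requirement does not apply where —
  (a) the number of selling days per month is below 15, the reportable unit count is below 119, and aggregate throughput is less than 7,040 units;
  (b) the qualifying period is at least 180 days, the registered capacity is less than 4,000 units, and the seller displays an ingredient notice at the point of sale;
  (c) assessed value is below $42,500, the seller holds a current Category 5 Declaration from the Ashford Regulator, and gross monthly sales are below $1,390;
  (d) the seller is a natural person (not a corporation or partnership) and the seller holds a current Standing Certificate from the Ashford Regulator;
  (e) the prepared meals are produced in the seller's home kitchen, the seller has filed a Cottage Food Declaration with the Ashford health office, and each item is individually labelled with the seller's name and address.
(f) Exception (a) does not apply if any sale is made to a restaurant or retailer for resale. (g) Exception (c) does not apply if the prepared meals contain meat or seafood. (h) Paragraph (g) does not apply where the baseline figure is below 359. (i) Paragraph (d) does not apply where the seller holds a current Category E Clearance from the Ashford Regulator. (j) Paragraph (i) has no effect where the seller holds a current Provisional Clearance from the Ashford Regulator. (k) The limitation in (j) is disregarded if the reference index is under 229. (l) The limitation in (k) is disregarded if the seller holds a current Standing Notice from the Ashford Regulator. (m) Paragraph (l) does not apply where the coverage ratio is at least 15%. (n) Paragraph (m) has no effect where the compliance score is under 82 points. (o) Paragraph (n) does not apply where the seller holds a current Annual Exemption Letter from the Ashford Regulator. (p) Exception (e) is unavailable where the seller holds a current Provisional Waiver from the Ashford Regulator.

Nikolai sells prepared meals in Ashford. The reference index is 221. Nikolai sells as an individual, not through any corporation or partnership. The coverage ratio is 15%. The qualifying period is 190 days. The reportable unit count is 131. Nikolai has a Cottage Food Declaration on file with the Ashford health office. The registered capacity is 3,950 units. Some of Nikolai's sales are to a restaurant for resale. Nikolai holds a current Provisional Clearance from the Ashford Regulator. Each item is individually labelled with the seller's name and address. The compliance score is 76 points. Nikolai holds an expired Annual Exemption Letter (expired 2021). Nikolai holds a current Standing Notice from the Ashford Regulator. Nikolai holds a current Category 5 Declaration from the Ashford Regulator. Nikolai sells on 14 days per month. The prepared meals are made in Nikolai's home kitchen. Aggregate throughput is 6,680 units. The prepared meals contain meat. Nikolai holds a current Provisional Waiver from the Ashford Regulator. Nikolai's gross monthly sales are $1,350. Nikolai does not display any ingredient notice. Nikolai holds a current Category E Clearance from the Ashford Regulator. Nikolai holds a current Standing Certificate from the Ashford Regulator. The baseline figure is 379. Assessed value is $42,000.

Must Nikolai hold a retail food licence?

Exception (a) fails — the reportable unit count is 131, not below 119.
Exception (b) requires that the seller displays an ingredient notice at the point of sale; but no ingredient notice is displayed, so (b) is unavailable.
Exception (c)'s conditions are all satisfied: assessed value is $42,000, below the $42,500 limit; a current Category 5 Declaration is held; gross monthly sales are $1,350, below the $1,390 limit. But: (g) operates against (c): the prepared meals contain meat. (h), which would lift (g), is not triggered — the baseline figure is 379, not below 359. (c) is therefore removed.
All of (d)'s requirements are met (the seller is a natural person; a current Standing Certificate is held). Considering the limiting provisions: (i) operates (a current Category E Clearance is held), but is itself disapplied by (j): (j) is engaged — a current Provisional Clearance is held. (k) is triggered (the reference index is 221, under the 229 limit), but yields to (l): (l) is engaged — a current Standing Notice is held. (m) applies (the coverage ratio is 15%, meeting the 15% threshold), but yields to (n): (n) operates against (m): the compliance score is 76 points, under the 82 points limit. (o) is inapplicable (there is no Annual Exemption Letter in force), so (n) stands. So (d) applies.
All of (e)'s requirements are met (the prepared meals are home-kitchen produced; a Cottage Food Declaration is on file; items are individually labelled). Turning to paragraph (p): (p) is triggered — a current Provisional Waiver is held. Exception (e) does not apply.

No — exception (d) applies; Nikolai is not required to hold a retail food licence.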